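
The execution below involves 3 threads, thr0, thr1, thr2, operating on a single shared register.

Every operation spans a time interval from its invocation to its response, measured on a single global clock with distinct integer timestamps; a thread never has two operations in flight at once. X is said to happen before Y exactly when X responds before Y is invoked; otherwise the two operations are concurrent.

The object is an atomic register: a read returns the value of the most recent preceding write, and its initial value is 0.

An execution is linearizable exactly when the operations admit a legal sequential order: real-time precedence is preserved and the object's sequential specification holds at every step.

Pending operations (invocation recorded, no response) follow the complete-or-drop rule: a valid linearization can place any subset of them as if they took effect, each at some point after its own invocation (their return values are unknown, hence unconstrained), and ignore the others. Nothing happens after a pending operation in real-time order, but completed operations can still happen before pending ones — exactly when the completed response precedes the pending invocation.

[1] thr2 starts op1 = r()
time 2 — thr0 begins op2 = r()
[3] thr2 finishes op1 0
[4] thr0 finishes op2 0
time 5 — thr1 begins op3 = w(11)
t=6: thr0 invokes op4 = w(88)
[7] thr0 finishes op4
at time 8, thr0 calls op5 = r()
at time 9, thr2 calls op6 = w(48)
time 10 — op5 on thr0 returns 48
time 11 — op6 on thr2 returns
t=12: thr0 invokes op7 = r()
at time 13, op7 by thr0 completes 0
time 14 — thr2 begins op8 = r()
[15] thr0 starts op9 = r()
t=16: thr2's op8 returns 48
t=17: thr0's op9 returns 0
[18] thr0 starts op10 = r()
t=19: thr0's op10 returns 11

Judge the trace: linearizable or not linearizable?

not linearizable

already the first 13 events (up to op7's response at time 13) admit no linearization; the first 12 still do
no legal order exists: 4 real-time-consistent candidates over 6 completed register operations, all rejected
no completion choice of the 1 pending operation (op3) rescues it — every subset was tried
one such order, op1, op2, op4, op5, op6, op7 (pending dropped), breaks at step 4 where op5 r() → 48 is illegal
one such order, op1, op2, op4, op6, op5, op7 (pending dropped), breaks at step 6 where op7 r() → 0 is illegal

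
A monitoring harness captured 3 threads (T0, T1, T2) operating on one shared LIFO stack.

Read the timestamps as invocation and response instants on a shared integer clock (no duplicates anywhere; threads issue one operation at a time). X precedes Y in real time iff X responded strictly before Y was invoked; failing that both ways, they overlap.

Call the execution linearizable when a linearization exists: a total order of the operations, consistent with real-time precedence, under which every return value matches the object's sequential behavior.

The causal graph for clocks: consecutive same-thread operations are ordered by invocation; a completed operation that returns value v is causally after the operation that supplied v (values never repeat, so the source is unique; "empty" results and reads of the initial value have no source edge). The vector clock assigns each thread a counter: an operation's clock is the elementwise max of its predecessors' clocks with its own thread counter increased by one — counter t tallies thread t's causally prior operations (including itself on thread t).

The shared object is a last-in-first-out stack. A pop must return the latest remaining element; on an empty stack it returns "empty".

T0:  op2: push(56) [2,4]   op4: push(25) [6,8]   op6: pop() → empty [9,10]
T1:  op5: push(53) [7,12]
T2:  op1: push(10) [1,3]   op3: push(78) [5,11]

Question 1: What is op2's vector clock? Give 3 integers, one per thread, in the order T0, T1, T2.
no predecessors for op1 (invoked 1): T2 increments from zero → (0, 0, 1)
no predecessors for op5 (invoked 7): T1 increments from zero → (0, 1, 0)
no predecessors for op2 (invoked 2): T0 increments from zero → (1, 0, 0)
op3 (invocation 5): componentwise max over VC(op1)=(0, 0, 1), +1 at T2, giving (0, 0, 2)
op4 (invocation 6): componentwise max over VC(op2)=(1, 0, 0), +1 at T0, giving (2, 0, 0)
op6 (invocation 9): componentwise max over VC(op4)=(2, 0, 0), +1 at T0, giving (3, 0, 0)
target: VC(op2) = (1, 0, 0)

(1, 0, 0)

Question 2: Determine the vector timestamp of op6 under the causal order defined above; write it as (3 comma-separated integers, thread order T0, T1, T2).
root op op1, invoked 1: fresh clock plus T2's own tick → (0, 0, 1)
root op op5, invoked 7: fresh clock plus T1's own tick → (0, 1, 0)
root op op2, invoked 2: fresh clock plus T0's own tick → (1, 0, 0)
VC(op3, invoked at 5): max of VC(op1)=(0, 0, 1), then +1 on thread T2 → (0, 0, 2)
VC(op4, invoked at 6): max of VC(op2)=(1, 0, 0), then +1 on thread T0 → (2, 0, 0)
VC(op6, invoked at 9): max of VC(op4)=(2, 0, 0), then +1 on thread T0 → (3, 0, 0)
target: VC(op6) = (3, 0, 0)

(3, 0, 0)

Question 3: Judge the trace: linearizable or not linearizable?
already the first 10 events (up to op6's response at time 10) admit no linearization; the first 9 still do
checked exhaustively: 2 real-time-consistent orders of 4 completed operations, zero legal LIFO stack replays
include/drop combinations of the 2 pending operations (op3, op5) were all tried; none helps
for example op1, op2, op4, op6 (pending dropped) fails at step 4: op6 pop() → empty is not legal there
for example op2, op1, op4, op6 (pending dropped) fails at step 4: op6 pop() → empty is not legal there

not linearizable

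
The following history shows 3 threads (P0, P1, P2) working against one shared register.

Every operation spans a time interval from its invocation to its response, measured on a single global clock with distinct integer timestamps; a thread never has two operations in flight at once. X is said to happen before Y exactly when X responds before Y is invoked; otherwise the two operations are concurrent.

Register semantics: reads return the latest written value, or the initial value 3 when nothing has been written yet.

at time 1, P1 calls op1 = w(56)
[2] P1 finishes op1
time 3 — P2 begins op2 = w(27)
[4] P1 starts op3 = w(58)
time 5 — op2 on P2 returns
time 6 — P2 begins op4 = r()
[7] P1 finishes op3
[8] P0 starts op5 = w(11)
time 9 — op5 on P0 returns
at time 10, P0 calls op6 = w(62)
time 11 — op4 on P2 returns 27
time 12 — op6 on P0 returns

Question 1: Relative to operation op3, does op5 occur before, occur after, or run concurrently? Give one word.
after

op5 spans [8,9], op3 spans [4,7]
resp(op3)=7 < inv(op5)=8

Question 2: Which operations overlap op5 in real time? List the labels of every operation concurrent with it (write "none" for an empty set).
op4

op5 spans [8,9]; an op avoiding the whole window 8..9 is ordered, any other is concurrent
op1 [1,2]: before
op2 [3,5]: before
op3 [4,7]: before
op4 [6,11]: concurrent
op6 [10,12]: after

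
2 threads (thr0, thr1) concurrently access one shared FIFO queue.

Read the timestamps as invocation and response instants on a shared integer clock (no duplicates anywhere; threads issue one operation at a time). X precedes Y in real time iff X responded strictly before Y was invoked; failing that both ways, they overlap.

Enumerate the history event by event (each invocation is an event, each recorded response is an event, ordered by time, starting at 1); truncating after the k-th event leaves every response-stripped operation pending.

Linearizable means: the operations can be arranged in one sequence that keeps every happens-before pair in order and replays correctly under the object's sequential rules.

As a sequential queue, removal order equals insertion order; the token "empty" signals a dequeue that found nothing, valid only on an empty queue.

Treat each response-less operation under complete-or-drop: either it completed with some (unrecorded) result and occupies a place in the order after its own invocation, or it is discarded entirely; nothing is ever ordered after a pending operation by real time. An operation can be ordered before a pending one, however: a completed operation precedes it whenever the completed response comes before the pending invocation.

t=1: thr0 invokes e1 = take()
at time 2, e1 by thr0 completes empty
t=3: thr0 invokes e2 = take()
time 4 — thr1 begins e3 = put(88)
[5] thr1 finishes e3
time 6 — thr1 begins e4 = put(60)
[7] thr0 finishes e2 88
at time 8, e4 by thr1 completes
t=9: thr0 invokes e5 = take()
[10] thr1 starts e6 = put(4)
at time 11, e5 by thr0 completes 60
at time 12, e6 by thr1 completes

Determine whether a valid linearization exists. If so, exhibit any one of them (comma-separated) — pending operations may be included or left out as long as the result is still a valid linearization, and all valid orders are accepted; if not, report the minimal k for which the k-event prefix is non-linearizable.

step 1: e1 take() → empty — queue <>
step 2: e3 put(88) — queue <88>
step 3: e2 take() → 88 — queue <>
step 4: e4 put(60) — queue <60>
step 5: e5 take() → 60 — queue <>
step 6: e6 put(4) — queue <4>

linearizable — witness: e1, e3, e2, e4, e5, e6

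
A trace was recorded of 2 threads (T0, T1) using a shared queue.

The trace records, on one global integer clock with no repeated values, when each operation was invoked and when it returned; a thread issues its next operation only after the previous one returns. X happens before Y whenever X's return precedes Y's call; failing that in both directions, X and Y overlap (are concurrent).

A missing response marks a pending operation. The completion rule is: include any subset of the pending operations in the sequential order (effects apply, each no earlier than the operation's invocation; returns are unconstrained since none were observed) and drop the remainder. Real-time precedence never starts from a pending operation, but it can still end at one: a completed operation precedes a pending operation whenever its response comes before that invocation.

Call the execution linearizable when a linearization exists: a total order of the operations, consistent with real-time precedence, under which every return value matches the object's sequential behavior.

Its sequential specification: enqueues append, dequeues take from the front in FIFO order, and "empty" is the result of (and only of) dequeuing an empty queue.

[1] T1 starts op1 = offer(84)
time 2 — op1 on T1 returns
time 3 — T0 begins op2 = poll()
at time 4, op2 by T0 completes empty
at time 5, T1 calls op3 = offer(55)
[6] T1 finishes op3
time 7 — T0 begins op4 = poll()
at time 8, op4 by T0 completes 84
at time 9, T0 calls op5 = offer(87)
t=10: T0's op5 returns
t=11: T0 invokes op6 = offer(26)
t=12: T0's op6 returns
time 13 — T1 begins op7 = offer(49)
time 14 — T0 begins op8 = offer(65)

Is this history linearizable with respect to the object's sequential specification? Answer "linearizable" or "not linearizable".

not linearizable

events 1..3 are fine; event 4 — the response of op2 at time 4 — makes the prefix non-linearizable
exhaustive check: the 2 completed queue ops admit one real-time order; illegal
sample order op1, op2 stalls at step 2 — op2 poll() → empty has no legal effect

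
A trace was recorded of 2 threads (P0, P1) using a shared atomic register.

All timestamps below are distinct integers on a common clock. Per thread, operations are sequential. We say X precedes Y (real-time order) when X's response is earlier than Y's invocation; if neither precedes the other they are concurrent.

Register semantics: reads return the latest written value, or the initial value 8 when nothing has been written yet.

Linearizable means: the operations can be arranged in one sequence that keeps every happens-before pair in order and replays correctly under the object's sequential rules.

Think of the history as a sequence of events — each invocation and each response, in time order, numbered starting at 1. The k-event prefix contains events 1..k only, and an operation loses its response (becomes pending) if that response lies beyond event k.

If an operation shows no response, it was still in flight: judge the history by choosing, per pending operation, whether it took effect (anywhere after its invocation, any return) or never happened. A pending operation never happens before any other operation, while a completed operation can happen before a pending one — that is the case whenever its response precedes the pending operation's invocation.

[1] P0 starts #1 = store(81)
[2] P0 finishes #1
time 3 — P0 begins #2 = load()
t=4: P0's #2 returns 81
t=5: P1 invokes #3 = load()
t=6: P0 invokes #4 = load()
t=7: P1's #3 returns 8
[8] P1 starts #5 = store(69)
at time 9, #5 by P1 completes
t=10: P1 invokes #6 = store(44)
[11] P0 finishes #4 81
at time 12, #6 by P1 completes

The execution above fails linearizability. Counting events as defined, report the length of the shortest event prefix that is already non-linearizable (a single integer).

events 1..6 are still linearizable — one witness is #1, #2:
1. #1 store(81), leaving value 81
2. #2 load() → 81, leaving value 81
include event 7 — #3 responding at 7 — and every candidate order breaks
every completion of the 1 pending operation (#4) was checked; none linearizes
for example #1, #2, #3 (pending dropped) fails at step 3: #3 load() → 8 is not legal there

7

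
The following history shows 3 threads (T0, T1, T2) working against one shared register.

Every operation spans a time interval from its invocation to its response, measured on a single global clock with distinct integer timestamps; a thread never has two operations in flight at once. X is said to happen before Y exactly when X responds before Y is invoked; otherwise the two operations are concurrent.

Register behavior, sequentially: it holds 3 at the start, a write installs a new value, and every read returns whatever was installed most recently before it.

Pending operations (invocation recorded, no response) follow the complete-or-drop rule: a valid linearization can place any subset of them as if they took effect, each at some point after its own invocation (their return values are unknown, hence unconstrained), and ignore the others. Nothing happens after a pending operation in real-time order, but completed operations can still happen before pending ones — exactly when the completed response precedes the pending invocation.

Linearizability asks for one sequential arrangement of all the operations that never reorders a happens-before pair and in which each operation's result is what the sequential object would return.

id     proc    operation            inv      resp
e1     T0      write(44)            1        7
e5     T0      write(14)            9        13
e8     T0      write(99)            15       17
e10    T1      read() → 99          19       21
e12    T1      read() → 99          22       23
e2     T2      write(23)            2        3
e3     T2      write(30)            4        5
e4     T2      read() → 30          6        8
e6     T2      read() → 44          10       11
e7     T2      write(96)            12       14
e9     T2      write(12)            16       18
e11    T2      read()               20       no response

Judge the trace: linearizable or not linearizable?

linearizable

witness order: e2, e3, e4, e1, e6, e5, e7, e9, e8, e10, e11, e12
after step 1 (e2 write(23)): value 23
after step 2 (e3 write(30)): value 30
after step 3 (e4 read() → 30): value 30
after step 4 (e1 write(44)): value 44
after step 5 (e6 read() → 44): value 44
after step 6 (e5 write(14)): value 14
after step 7 (e7 write(96)): value 96
after step 8 (e9 write(12)): value 12
after step 9 (e8 write(99)): value 99
after step 10 (e10 read() → 99): value 99
after step 11 (e11 read() (pending, included)): value 99
after step 12 (e12 read() → 99): value 99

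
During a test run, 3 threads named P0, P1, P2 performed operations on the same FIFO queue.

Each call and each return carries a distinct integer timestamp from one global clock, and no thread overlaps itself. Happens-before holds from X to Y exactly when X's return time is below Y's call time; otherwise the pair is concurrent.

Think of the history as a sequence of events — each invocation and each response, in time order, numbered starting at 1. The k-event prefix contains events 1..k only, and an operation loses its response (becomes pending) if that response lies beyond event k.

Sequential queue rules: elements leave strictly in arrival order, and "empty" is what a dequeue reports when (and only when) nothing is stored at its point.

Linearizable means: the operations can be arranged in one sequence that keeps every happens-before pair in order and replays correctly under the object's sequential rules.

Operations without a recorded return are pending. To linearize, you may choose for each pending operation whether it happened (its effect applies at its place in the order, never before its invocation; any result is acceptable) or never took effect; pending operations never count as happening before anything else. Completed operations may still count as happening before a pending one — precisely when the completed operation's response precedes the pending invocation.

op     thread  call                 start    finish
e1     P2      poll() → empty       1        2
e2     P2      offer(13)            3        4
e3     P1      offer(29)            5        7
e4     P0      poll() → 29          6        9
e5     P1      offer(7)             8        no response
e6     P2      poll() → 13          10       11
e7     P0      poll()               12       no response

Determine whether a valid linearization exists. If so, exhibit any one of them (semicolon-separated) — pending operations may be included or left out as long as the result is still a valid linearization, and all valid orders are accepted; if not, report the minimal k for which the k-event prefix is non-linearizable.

cut after 8 events: linearizable; cut after 9 events (e4 responds, time 9): not linearizable
2 orders of the 4 completed FIFO queue ops respect real time; none is legal
no escape via the 1 pending operation (e5): every completion choice fails
one such order, e1, e2, e3, e4 (pending dropped), breaks at step 4 where e4 poll() → 29 is illegal
one such order, e1, e2, e4, e3 (pending dropped), breaks at step 3 where e4 poll() → 29 is illegal

not linearizable — minimal violating prefix: 9 events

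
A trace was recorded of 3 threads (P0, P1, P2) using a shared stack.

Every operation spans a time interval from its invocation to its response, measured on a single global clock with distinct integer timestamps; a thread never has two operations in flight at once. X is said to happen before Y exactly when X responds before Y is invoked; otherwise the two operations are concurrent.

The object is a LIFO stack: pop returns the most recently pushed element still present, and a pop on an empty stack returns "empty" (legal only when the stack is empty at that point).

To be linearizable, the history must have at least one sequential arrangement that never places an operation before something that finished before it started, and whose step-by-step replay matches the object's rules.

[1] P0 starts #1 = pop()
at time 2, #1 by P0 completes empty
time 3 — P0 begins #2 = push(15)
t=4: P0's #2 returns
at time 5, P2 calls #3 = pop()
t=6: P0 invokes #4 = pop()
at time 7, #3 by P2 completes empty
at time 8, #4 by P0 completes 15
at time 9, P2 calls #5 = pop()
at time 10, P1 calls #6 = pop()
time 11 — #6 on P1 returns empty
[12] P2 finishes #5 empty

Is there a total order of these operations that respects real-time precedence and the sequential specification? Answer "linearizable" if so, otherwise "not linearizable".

witness order: #1, #2, #4, #3, #5, #6
step 1: #1 pop() → empty — stack <>
step 2: #2 push(15) — stack <15>
step 3: #4 pop() → 15 — stack <>
step 4: #3 pop() → empty — stack <>
step 5: #5 pop() → empty — stack <>
step 6: #6 pop() → empty — stack <>

linearizable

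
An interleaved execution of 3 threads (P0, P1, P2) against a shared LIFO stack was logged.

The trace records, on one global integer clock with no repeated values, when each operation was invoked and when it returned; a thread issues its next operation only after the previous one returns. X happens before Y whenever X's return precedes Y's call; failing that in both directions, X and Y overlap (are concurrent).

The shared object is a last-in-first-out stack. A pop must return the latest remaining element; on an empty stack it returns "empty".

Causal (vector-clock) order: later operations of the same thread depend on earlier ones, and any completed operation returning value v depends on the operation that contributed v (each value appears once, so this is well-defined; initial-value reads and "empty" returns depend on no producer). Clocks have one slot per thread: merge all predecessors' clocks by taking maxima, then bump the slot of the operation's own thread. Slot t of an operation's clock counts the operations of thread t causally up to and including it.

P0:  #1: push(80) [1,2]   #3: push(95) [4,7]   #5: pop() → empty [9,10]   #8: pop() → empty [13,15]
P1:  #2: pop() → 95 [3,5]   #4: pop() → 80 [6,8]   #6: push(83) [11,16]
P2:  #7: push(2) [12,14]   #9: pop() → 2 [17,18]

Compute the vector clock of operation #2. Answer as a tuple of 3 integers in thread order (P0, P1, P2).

#7, invoked 12, has no incoming edges; only P2's bump applies → (0, 0, 1)
#1, invoked 1, has no incoming edges; only P0's bump applies → (1, 0, 0)
merge at #9 (invoked 17): VC(#7)=(0, 0, 1), own-thread bump on P2 → (0, 0, 2)
merge at #3 (invoked 4): VC(#1)=(1, 0, 0), own-thread bump on P0 → (2, 0, 0)
merge at #2 (invoked 3): VC(#3)=(2, 0, 0), own-thread bump on P1 → (2, 1, 0)
merge at #5 (invoked 9): VC(#3)=(2, 0, 0), own-thread bump on P0 → (3, 0, 0)
merge at #4 (invoked 6): VC(#1)=(1, 0, 0), VC(#2)=(2, 1, 0), own-thread bump on P1 → (2, 2, 0)
merge at #8 (invoked 13): VC(#5)=(3, 0, 0), own-thread bump on P0 → (4, 0, 0)
merge at #6 (invoked 11): VC(#4)=(2, 2, 0), own-thread bump on P1 → (2, 3, 0)
target: VC(#2) = (2, 1, 0)

(2, 1, 0)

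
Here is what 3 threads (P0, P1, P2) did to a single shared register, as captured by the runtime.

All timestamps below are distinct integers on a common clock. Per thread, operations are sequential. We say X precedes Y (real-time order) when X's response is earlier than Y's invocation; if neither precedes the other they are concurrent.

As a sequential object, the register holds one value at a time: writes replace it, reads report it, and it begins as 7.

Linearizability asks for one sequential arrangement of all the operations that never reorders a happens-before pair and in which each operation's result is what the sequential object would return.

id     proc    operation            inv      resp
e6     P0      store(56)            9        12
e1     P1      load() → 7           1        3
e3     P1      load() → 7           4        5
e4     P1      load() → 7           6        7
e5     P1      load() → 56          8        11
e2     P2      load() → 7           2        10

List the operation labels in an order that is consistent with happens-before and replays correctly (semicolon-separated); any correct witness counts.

e1; e2; e3; e4; e6; e5

step 1: e1 load() → 7 — value 7
step 2: e2 load() → 7 — value 7
step 3: e3 load() → 7 — value 7
step 4: e4 load() → 7 — value 7
step 5: e6 store(56) — value 56
step 6: e5 load() → 56 — value 56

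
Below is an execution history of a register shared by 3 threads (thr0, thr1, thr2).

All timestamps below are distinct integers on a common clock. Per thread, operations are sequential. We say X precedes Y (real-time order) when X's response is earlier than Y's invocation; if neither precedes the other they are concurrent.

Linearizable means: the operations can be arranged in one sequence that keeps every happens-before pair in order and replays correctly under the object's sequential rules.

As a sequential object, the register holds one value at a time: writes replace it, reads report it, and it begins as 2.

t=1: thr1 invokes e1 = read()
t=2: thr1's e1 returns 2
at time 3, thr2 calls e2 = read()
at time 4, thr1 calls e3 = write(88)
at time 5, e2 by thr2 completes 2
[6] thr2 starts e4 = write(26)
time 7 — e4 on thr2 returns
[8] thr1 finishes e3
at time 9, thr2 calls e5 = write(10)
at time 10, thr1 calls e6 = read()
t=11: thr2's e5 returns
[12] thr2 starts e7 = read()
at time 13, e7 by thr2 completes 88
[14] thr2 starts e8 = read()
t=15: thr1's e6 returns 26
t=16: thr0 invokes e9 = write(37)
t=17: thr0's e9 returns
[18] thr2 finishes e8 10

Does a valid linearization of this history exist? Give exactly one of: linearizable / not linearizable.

not linearizable

through event 12 a valid linearization exists; event 13 (e7 responding at time 13) ends that
6 completed operations, 3 real-time-consistent orders — every register replay fails
every completion of the 1 pending operation (e6) was checked; none linearizes
take e1, e2, e3, e4, e5, e7 (pending dropped): step 6 already fails, because e7 read() → 88 cannot occur there
take e1, e2, e4, e3, e5, e7 (pending dropped): step 6 already fails, because e7 read() → 88 cannot occur there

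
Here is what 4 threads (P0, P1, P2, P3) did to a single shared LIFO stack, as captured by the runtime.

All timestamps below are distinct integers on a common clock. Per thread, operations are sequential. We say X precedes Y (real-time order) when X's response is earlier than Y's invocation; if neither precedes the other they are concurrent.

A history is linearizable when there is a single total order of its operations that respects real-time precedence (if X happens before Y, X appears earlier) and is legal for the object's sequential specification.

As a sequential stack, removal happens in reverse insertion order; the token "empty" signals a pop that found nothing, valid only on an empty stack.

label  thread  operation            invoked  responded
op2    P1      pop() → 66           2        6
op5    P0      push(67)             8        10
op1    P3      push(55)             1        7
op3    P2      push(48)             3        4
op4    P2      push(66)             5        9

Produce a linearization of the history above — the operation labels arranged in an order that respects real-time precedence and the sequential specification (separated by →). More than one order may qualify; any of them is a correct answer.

op1 → op3 → op4 → op2 → op5

after step 1 (op1 push(55)): stack <55>
after step 2 (op3 push(48)): stack <55,48>
after step 3 (op4 push(66)): stack <55,48,66>
after step 4 (op2 pop() → 66): stack <55,48>
after step 5 (op5 push(67)): stack <55,48,67>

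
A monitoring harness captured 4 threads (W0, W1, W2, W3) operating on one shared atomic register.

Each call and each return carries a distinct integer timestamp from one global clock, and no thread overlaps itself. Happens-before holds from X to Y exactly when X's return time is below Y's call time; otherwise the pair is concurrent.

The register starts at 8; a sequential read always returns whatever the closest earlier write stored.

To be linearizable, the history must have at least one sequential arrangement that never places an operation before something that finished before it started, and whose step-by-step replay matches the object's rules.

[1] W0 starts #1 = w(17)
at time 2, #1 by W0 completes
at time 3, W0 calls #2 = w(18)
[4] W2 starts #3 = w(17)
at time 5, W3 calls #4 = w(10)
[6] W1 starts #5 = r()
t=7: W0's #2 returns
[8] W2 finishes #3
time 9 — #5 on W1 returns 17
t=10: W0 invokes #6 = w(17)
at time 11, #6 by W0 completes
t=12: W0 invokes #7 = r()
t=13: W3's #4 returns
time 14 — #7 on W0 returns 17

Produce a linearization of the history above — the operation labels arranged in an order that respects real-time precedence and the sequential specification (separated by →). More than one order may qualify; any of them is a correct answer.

after step 1 (#1 w(17)): value 17
after step 2 (#2 w(18)): value 18
after step 3 (#3 w(17)): value 17
after step 4 (#5 r() → 17): value 17
after step 5 (#4 w(10)): value 10
after step 6 (#6 w(17)): value 17
after step 7 (#7 r() → 17): value 17

#1 → #2 → #3 → #5 → #4 → #6 → #7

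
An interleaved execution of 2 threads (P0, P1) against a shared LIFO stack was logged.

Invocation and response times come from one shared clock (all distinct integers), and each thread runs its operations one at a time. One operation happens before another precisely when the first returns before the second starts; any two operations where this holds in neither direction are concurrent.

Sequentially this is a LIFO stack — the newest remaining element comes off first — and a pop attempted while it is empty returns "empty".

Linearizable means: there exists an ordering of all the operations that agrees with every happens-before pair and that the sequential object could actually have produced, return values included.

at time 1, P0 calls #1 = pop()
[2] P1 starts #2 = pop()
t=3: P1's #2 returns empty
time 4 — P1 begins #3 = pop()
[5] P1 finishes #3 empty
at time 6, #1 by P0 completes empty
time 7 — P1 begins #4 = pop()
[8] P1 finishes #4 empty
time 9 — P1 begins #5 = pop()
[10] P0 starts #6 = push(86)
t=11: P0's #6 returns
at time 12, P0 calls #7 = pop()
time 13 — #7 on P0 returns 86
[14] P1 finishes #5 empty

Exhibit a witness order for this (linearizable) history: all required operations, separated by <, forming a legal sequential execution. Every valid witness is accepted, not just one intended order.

after step 1 (#1 pop() → empty): stack <>
after step 2 (#2 pop() → empty): stack <>
after step 3 (#3 pop() → empty): stack <>
after step 4 (#4 pop() → empty): stack <>
after step 5 (#5 pop() → empty): stack <>
after step 6 (#6 push(86)): stack <86>
after step 7 (#7 pop() → 86): stack <>

#1 < #2 < #3 < #4 < #5 < #6 < #7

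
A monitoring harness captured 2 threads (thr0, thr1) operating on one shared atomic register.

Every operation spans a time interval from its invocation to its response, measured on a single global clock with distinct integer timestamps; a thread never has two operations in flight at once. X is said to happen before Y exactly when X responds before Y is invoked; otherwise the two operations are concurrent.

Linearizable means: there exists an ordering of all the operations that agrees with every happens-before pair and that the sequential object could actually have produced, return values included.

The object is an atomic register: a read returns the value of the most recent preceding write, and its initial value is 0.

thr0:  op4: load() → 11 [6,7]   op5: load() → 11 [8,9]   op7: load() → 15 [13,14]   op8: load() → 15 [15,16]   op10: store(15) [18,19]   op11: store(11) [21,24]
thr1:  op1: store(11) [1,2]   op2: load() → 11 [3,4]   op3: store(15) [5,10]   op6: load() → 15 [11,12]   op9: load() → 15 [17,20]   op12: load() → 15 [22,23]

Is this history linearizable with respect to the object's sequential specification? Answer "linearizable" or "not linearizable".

linearizable

a witness: op1, op2, op4, op5, op3, op6, op7, op8, op9, op10, op12, op11
step 1: op1 store(11) — value 11
step 2: op2 load() → 11 — value 11
step 3: op4 load() → 11 — value 11
step 4: op5 load() → 11 — value 11
step 5: op3 store(15) — value 15
step 6: op6 load() → 15 — value 15
step 7: op7 load() → 15 — value 15
step 8: op8 load() → 15 — value 15
step 9: op9 load() → 15 — value 15
step 10: op10 store(15) — value 15
step 11: op12 load() → 15 — value 15
step 12: op11 store(11) — value 11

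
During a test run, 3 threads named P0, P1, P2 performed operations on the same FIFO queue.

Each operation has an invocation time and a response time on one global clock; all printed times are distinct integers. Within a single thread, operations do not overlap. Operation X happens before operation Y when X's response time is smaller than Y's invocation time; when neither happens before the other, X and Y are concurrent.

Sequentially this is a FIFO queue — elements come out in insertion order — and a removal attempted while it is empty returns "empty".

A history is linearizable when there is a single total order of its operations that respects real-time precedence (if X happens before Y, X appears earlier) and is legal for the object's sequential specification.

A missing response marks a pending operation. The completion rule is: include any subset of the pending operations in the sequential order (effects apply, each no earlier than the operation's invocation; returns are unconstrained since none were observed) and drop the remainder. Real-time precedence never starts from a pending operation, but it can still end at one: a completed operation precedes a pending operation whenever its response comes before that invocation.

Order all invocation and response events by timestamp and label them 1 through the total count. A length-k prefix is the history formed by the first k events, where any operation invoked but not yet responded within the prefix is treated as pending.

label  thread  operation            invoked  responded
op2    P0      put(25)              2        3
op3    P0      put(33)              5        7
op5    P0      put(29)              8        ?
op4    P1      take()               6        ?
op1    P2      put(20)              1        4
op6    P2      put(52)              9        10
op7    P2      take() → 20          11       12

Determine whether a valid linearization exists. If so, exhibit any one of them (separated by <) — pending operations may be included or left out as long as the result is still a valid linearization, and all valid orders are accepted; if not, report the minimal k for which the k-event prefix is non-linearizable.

step 1: op1 put(20) — queue <20>
step 2: op2 put(25) — queue <20,25>
step 3: op3 put(33) — queue <20,25,33>
step 4: op5 put(29) (pending, included) — queue <20,25,33,29>
step 5: op6 put(52) — queue <20,25,33,29,52>
step 6: op7 take() → 20 — queue <25,33,29,52>

linearizable — witness: op1 < op2 < op3 < op5 < op6 < op7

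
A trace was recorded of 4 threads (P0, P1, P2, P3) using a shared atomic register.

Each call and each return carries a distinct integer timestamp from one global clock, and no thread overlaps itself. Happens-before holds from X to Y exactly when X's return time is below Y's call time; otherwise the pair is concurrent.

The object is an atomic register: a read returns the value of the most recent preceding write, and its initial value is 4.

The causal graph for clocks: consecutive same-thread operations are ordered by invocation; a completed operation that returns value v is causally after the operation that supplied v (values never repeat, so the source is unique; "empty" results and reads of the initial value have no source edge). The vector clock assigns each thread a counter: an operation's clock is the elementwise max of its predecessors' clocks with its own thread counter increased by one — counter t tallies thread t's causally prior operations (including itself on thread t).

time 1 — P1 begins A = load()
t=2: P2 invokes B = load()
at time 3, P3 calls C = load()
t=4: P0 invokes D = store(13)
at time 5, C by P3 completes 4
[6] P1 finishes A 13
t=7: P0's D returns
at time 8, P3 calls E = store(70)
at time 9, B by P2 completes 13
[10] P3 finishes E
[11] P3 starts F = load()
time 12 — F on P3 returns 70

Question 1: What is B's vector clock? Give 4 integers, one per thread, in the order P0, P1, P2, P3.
no predecessors for C (invoked 3): P3 increments from zero → (0, 0, 0, 1)
no predecessors for D (invoked 4): P0 increments from zero → (1, 0, 0, 0)
invoked at 8, E merges VC(C)=(0, 0, 0, 1) and bumps P3's slot → (0, 0, 0, 2)
invoked at 2, B merges VC(D)=(1, 0, 0, 0) and bumps P2's slot → (1, 0, 1, 0)
invoked at 1, A merges VC(D)=(1, 0, 0, 0) and bumps P1's slot → (1, 1, 0, 0)
invoked at 11, F merges VC(E)=(0, 0, 0, 2) and bumps P3's slot → (0, 0, 0, 3)
target: VC(B) = (1, 0, 1, 0)

(1, 0, 1, 0)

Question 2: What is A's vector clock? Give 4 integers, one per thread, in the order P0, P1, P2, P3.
VC(C, invoked at 3): no causal predecessors; +1 on P3 → (0, 0, 0, 1)
VC(D, invoked at 4): no causal predecessors; +1 on P0 → (1, 0, 0, 0)
merge at E (invoked 8): VC(C)=(0, 0, 0, 1), own-thread bump on P3 → (0, 0, 0, 2)
merge at B (invoked 2): VC(D)=(1, 0, 0, 0), own-thread bump on P2 → (1, 0, 1, 0)
merge at A (invoked 1): VC(D)=(1, 0, 0, 0), own-thread bump on P1 → (1, 1, 0, 0)
merge at F (invoked 11): VC(E)=(0, 0, 0, 2), own-thread bump on P3 → (0, 0, 0, 3)
target: VC(A) = (1, 1, 0, 0)

(1, 1, 0, 0)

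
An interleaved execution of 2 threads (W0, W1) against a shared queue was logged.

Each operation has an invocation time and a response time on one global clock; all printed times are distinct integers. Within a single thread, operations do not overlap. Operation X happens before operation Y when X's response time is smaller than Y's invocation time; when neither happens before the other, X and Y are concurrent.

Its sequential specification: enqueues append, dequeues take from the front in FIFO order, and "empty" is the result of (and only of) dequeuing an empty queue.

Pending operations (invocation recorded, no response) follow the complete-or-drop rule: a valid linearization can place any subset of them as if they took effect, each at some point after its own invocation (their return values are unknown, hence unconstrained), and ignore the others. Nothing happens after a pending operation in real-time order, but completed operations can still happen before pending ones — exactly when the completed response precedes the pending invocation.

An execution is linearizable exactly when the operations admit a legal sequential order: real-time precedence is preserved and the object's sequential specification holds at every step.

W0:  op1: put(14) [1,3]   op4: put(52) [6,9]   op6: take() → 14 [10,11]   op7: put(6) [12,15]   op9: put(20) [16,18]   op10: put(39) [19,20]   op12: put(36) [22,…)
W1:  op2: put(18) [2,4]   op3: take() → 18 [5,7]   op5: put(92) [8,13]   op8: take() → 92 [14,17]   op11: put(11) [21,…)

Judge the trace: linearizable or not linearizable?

linearizable

one valid linearization: op2, op1, op3, op5, op4, op6, op7, op8, op9, op10
1. op2 put(18), leaving queue <18>
2. op1 put(14), leaving queue <18,14>
3. op3 take() → 18, leaving queue <14>
4. op5 put(92), leaving queue <14,92>
5. op4 put(52), leaving queue <14,92,52>
6. op6 take() → 14, leaving queue <92,52>
7. op7 put(6), leaving queue <92,52,6>
8. op8 take() → 92, leaving queue <52,6>
9. op9 put(20), leaving queue <52,6,20>
10. op10 put(39), leaving queue <52,6,20,39>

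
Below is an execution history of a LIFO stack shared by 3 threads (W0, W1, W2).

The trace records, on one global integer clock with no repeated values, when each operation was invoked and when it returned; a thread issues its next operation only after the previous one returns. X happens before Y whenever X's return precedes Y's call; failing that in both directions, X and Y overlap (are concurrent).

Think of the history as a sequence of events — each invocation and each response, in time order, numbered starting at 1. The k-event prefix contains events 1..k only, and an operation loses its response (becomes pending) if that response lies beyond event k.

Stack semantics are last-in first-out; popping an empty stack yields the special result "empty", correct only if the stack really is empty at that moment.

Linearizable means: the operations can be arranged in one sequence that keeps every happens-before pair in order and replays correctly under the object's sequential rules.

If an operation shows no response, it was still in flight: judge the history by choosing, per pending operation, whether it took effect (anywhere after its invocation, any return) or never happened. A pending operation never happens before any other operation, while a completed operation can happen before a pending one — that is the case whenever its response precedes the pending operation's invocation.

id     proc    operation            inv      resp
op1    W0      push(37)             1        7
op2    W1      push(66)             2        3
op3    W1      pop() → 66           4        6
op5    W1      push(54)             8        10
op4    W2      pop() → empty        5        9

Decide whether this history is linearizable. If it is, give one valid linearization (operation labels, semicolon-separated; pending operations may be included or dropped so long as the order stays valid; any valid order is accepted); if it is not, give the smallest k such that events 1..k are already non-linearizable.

1. op2 push(66), leaving stack <66>
2. op3 pop() → 66, leaving stack <>
3. op4 pop() → empty, leaving stack <>
4. op1 push(37), leaving stack <37>
5. op5 push(54), leaving stack <37,54>

linearizable — witness: op2; op3; op4; op1; op5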